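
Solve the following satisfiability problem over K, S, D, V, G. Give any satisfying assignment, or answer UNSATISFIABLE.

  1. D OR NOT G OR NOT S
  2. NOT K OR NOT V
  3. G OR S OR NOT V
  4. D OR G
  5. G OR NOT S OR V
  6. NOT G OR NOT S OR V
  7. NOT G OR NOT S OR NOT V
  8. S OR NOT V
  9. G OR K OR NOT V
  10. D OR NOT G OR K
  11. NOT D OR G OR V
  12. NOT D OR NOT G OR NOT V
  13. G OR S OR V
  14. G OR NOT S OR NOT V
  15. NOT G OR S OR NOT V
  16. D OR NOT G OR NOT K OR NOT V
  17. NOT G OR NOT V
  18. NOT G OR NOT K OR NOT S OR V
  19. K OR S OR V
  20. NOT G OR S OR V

Case G = True:
  (NOT G OR NOT V) forces V = False.
  (NOT G OR NOT S OR V) forces S = False.
  Clause (NOT G OR S OR V) is falsified — contradiction.
Case G = False:
  (D OR G) forces D = True.
  (NOT D OR G OR V) forces V = True.
  (NOT K OR NOT V) forces K = False.
  Clause (G OR K OR NOT V) is falsified — contradiction.
Both cases fail, so the formula is unsatisfiable.

UNSATISFIABLE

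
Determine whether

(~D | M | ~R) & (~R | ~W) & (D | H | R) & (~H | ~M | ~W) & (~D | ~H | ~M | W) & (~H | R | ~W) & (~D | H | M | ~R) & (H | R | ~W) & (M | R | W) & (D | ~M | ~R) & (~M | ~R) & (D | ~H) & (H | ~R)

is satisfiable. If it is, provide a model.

H = False; R = False; M = True; D = True; W = False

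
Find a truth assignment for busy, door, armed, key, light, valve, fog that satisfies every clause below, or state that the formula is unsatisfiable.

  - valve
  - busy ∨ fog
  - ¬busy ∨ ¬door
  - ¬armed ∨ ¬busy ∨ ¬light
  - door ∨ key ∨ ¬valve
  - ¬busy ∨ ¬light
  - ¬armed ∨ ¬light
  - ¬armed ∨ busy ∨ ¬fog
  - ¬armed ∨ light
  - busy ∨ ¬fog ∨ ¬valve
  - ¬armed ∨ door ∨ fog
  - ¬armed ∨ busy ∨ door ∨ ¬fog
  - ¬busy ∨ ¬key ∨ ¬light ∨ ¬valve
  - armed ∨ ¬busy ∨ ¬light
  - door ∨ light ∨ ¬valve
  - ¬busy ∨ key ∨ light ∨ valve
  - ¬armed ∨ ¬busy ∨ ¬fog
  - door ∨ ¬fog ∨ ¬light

The formula is unsatisfiable.

Case busy = True:
  (valve) forces valve = True.
  (¬busy ∨ ¬door) forces door = False.
  (door ∨ key ∨ ¬valve) forces key = True.
  (¬busy ∨ ¬light) forces light = False.
  Clause (door ∨ light ∨ ¬valve) is falsified — contradiction.
Case busy = False:
  (valve) forces valve = True.
  (busy ∨ fog) forces fog = True.
  Clause (busy ∨ ¬fog ∨ ¬valve) is falsified — contradiction.
Both cases fail, so the formula is unsatisfiable.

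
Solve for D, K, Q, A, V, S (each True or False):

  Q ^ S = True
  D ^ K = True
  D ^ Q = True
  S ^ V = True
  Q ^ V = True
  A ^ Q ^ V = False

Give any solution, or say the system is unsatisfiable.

Unsatisfiable — no assignment works.

Adding constraints 1, 4, 5 mod 2: every variable appears an even number of times on the left, so the left side is 0.
But the right sides sum to 1 (mod 2). 0 ≠ 1 — the system is inconsistent.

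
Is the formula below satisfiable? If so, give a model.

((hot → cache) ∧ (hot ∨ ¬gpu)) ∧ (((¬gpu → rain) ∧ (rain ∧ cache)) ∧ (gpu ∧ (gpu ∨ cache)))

gpu = True, hot = True, cache = True, rain = True

  (hot → cache) ∧ (hot ∨ ¬gpu) = True
    hot → cache = True
    hot ∨ ¬gpu = True
      ¬gpu = False
  ((¬gpu → rain) ∧ (rain ∧ cache)) ∧ (gpu ∧ (gpu ∨ cache)) = True
    (¬gpu → rain) ∧ (rain ∧ cache) = True
      ¬gpu → rain = True
        ¬gpu = False
      rain ∧ cache = True
    gpu ∧ (gpu ∨ cache) = True
      gpu ∨ cache = True
Both conjuncts True, so the formula holds.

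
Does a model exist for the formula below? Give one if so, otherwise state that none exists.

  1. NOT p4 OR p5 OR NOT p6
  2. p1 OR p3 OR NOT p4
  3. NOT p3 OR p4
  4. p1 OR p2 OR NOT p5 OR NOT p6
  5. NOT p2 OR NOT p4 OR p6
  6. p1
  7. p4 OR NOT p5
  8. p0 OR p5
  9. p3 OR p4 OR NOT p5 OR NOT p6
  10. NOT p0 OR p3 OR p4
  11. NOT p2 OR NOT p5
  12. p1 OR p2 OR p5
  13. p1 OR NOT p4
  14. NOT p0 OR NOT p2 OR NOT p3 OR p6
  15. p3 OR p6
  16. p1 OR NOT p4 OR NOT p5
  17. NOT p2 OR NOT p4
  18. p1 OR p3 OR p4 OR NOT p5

p0 = True, p1 = True, p2 = False, p3 = True, p4 = True, p5 = False, p6 = False

Unit clause (p1) forces p1 = True.
Set p0 = True.
Try p2 = True:
  (NOT p2 OR NOT p5) forces p5 = False.
  (NOT p2 OR NOT p4) forces p4 = False.
  (NOT p3 OR p4) forces p3 = False.
  clause (NOT p0 OR p3 OR p4) is falsified — backtrack.
So p2 = False.
Set p3 = True.
  then (NOT p3 OR p4) forces p4 = True.
Set p5 = False.
  then (NOT p4 OR p5 OR NOT p6) forces p6 = False.
All clauses satisfied.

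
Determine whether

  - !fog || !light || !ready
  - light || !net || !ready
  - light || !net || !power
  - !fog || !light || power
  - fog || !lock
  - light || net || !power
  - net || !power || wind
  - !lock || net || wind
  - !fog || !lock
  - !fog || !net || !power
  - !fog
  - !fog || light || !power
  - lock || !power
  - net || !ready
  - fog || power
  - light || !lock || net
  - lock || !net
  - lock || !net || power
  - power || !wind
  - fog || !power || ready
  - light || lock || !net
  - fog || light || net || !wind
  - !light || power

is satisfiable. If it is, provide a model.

Case fog = True:
  Clause (!fog) is falsified — contradiction.
Case fog = False:
  (fog || !lock) forces lock = False.
  (lock || !power) forces power = False.
  Clause (fog || power) is falsified — contradiction.
Both cases fail, so the formula is unsatisfiable.

Unsatisfiable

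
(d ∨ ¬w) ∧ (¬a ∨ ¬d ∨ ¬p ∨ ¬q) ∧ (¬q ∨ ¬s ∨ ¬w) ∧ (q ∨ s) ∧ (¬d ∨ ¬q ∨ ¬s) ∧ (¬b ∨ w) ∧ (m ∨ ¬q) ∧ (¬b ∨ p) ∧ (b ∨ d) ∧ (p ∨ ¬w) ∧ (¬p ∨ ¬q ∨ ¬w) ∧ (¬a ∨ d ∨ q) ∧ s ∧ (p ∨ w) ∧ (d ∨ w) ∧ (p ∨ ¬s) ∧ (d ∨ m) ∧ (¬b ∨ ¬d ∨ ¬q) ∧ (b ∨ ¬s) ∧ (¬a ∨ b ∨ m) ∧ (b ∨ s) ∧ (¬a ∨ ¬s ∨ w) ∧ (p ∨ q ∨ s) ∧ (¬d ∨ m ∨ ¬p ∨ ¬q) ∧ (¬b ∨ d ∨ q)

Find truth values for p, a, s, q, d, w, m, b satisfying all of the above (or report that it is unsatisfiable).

p: True, a: False, s: True, q: False, d: True, w: True, m: False, b: True

Unit clause (s) forces s = True.
In (p ∨ ¬s) only p is left, so p = True.
In (b ∨ ¬s) only b is left, so b = True.
In (¬b ∨ w) only w is left, so w = True.
In (¬p ∨ ¬q ∨ ¬w) only ¬q is left, so q = False.
In (¬b ∨ d ∨ q) only d is left, so d = True.
Set a = False.
Set m = False.
All clauses satisfied.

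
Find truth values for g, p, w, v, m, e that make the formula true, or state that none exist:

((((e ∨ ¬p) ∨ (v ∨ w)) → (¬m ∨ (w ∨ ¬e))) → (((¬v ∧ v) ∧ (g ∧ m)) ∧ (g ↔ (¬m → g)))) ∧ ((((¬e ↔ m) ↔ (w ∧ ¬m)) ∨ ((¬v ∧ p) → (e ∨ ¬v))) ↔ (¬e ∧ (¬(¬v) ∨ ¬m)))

Case v = True: the formula simplifies to ¬((¬m ∨ (w ∨ ¬e))) ∧ ¬e.
  e = True: the conjunct ¬e is False.
  e = False: the conjunct ¬((¬m ∨ (w ∨ ¬e))) becomes ¬((¬m ∨ True)) = False.
Case v = False: the formula simplifies to ¬((((e ∨ ¬p) ∨ w) → (¬m ∨ (w ∨ ¬e)))) ∧ (¬e ∧ ¬m).
  m = True: the conjunct ¬m is False.
  m = False: the conjunct ¬((((e ∨ ¬p) ∨ w) → (¬m ∨ (w ∨ ¬e)))) becomes ¬((((e ∨ ¬p) ∨ w) → True)) = False.
Both cases fail — unsatisfiable.

Unsatisfiable — no assignment works.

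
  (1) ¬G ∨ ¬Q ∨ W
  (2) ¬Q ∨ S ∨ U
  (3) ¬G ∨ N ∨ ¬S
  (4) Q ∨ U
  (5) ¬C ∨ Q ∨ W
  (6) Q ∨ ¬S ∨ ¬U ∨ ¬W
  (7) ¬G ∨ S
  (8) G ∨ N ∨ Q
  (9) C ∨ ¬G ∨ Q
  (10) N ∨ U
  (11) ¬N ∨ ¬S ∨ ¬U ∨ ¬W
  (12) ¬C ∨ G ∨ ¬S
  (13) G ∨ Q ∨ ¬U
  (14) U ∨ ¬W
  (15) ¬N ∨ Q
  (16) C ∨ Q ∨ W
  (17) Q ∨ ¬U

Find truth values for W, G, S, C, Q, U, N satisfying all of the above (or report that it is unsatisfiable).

W=T, G=F, S=F, C=T, Q=T, U=T, N=F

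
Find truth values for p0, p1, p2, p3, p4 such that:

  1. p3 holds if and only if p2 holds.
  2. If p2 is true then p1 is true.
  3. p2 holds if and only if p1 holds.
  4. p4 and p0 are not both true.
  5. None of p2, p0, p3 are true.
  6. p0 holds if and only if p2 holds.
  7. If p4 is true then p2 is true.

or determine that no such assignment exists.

p0 = False, p1 = False, p2 = False, p3 = False, p4 = False

  (1) p3=F, p2=F — same ✓
  (2) p2=F ⇒ p1: vacuous ✓
  (3) p2=F, p1=F — same ✓
  (4) p4=F, p0=F — not both ✓
  (5) {p2, p0, p3}: 0 true — none ✓
  (6) p0=F, p2=F — same ✓
  (7) p4=F ⇒ p2: vacuous ✓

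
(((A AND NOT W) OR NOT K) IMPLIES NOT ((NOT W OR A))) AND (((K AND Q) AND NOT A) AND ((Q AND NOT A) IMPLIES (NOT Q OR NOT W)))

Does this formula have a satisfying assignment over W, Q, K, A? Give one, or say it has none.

W = False; Q = True; K = True; A = False

  ((A AND NOT W) OR NOT K) IMPLIES NOT ((NOT W OR A)) = True
    (A AND NOT W) OR NOT K = False
      A AND NOT W = False
        NOT W = True
      NOT K = False
    NOT ((NOT W OR A)) = False
      NOT W OR A = True
        NOT W = True
  ((K AND Q) AND NOT A) AND ((Q AND NOT A) IMPLIES (NOT Q OR NOT W)) = True
    (K AND Q) AND NOT A = True
      K AND Q = True
      NOT A = True
    (Q AND NOT A) IMPLIES (NOT Q OR NOT W) = True
      Q AND NOT A = True
        NOT A = True
      NOT Q OR NOT W = True
        NOT Q = False
        NOT W = True
Both conjuncts True, so the formula holds.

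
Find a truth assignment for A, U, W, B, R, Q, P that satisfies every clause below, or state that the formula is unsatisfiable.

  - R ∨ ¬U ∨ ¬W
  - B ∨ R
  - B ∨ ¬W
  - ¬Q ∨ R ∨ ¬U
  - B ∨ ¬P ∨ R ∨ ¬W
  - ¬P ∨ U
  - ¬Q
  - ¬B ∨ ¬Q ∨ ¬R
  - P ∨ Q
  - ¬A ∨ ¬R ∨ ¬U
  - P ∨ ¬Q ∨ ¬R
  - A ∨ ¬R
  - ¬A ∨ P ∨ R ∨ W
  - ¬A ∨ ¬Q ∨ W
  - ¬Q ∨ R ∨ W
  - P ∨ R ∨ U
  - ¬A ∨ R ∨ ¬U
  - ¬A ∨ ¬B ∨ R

Unit clause (¬Q) forces Q = False.
In (P ∨ Q) only P is left, so P = True.
In (¬P ∨ U) only U is left, so U = True.
Try A = True:
  (¬A ∨ ¬R ∨ ¬U) forces R = False.
  clause (¬A ∨ R ∨ ¬U) is falsified — backtrack.
So A = False.
  then (A ∨ ¬R) forces R = False.
  then (R ∨ ¬U ∨ ¬W) forces W = False.
  then (B ∨ R) forces B = True.
All clauses satisfied.

A: False, U: True, W: False, B: True, R: False, Q: False, P: True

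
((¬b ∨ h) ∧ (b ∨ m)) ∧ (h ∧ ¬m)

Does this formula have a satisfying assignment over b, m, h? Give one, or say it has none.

b=T, m=F, h=T

  (¬b ∨ h) ∧ (b ∨ m) = True
    ¬b ∨ h = True
      ¬b = False
    b ∨ m = True
  h ∧ ¬m = True
    ¬m = True
Both conjuncts True, so the formula holds.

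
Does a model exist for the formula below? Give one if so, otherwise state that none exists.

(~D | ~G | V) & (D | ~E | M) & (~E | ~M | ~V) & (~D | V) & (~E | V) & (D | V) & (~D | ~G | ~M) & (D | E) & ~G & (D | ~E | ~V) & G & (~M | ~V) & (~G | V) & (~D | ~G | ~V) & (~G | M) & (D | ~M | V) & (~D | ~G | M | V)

UNSATISFIABLE

Case G = True:
  Clause (~G) is falsified — contradiction.
Case G = False:
  Clause (G) is falsified — contradiction.
Both cases fail, so the formula is unsatisfiable.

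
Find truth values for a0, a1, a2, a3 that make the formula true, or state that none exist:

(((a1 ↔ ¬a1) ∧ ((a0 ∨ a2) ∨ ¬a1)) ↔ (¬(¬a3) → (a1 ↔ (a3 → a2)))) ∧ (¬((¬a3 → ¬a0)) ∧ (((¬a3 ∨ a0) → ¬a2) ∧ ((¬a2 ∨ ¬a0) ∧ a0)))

Case a0 = True: the formula simplifies to ((a1 ↔ ¬a1) ↔ (¬(¬a3) → (a1 ↔ (a3 → a2)))) ∧ (¬a3 ∧ (¬a2 ∧ ¬a2)).
  a3 = True: the conjunct ¬a3 is False.
  a3 = False: simplifies to (a1 ↔ ¬a1) ∧ (¬a2 ∧ ¬a2).
    a1 = True: the conjunct a1 ↔ ¬a1 becomes True ↔ ¬True = False.
    a1 = False: the conjunct a1 ↔ ¬a1 becomes False ↔ ¬False = False.
Case a0 = False: the conjunct ¬((¬a3 → ¬a0)) becomes ¬((¬a3 → True)) = False.
Both cases fail — unsatisfiable.

Unsatisfiable — no assignment works.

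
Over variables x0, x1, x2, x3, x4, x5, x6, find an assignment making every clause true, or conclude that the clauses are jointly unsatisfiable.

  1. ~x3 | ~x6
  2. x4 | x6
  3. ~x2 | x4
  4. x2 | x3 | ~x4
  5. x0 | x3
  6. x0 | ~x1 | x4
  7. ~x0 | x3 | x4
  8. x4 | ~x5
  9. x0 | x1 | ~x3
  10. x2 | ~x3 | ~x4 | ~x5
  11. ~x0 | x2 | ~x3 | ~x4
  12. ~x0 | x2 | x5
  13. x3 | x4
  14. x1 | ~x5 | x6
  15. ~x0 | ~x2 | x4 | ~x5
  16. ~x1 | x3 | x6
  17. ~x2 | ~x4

Set x0 = False.
  then (x0 | x3) forces x3 = True.
  then (x0 | x1 | ~x3) forces x1 = True.
  then (~x3 | ~x6) forces x6 = False.
  then (x4 | x6) forces x4 = True.
  then (~x2 | ~x4) forces x2 = False.
  then (x2 | ~x3 | ~x4 | ~x5) forces x5 = False.
All clauses satisfied.

x0: False, x1: True, x2: False, x3: True, x4: True, x5: False, x6: False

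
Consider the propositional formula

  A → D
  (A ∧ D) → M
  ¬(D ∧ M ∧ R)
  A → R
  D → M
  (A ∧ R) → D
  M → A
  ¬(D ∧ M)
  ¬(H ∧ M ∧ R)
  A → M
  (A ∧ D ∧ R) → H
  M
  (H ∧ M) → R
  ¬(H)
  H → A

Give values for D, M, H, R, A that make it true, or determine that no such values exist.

Case M = True:
  (¬H) forces H = False.
  (¬D ∨ ¬M) forces D = False.
  (¬A ∨ D) forces A = False.
  Clause (A ∨ ¬M) is falsified — contradiction.
Case M = False:
  Clause (M) is falsified — contradiction.
Both cases fail, so the formula is unsatisfiable.

Unsatisfiable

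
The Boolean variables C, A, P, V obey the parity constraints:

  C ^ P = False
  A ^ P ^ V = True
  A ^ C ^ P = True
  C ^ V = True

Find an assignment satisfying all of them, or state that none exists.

Unsatisfiable — no assignment works.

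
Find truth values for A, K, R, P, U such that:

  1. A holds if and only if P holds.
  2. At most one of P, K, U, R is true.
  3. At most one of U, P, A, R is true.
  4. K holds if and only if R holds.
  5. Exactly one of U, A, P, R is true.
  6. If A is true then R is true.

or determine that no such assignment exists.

A = False, K = False, R = False, P = False, U = True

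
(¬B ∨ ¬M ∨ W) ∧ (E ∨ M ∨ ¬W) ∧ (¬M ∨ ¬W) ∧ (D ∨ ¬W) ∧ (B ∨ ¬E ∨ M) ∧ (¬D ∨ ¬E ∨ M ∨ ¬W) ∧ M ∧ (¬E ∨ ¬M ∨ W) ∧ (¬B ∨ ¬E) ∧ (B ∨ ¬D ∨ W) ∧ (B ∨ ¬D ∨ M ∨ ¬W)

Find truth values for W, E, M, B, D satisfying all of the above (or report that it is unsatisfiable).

Unit clause (M) forces M = True.
In (¬M ∨ ¬W) only ¬W is left, so W = False.
In (¬E ∨ ¬M ∨ W) only ¬E is left, so E = False.
In (¬B ∨ ¬M ∨ W) only ¬B is left, so B = False.
In (B ∨ ¬D ∨ W) only ¬D is left, so D = False.
All clauses satisfied.

W=F, E=F, M=T, B=F, D=F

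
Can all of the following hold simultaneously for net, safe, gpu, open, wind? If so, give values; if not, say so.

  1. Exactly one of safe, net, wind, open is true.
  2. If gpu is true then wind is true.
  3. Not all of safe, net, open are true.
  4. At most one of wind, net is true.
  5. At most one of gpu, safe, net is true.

net: False, safe: True, gpu: False, open: False, wind: False

  (1) {safe, net, wind, open}: 1 true — exactly one ✓
  (2) gpu=F ⇒ wind: vacuous ✓
  (3) {safe, net, open}: 1/3 true — not all ✓
  (4) {wind, net}: 0 true — at most one ✓
  (5) {gpu, safe, net}: 1 true — at most one ✓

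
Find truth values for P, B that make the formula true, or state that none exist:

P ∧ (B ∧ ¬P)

The formula is unsatisfiable.

Case P = True: the conjunct ¬P is False.
Case P = False: the conjunct P is False.
Both cases fail — unsatisfiable.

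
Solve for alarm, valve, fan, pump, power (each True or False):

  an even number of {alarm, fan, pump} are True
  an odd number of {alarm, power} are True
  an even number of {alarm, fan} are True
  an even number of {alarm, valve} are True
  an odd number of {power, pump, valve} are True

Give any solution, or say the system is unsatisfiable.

alarm=T; valve=T; fan=T; pump=F; power=F

{alarm, fan, pump}: 2 true → even ✓
{alarm, power}: 1 true → odd ✓
{alarm, fan}: 2 true → even ✓
{alarm, valve}: 2 true → even ✓
{power, pump, valve}: 1 true → odd ✓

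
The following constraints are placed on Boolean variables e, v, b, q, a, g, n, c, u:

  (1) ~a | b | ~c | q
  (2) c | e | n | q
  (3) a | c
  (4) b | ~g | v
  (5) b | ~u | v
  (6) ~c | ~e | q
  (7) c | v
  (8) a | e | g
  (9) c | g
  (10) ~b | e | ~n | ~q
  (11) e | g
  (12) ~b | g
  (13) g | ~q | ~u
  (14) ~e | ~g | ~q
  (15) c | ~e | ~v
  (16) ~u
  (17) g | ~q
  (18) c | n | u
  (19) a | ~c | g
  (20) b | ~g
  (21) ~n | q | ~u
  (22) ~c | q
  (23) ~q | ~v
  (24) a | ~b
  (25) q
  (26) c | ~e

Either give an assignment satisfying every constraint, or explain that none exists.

e: False, v: False, b: True, q: True, a: True, g: True, n: False, c: True, u: False

Unit clause (~u) forces u = False.
Unit clause (q) forces q = True.
In (g | ~q) only g is left, so g = True.
In (b | ~g) only b is left, so b = True.
In (~q | ~v) only ~v is left, so v = False.
In (a | ~b) only a is left, so a = True.
In (c | v) only c is left, so c = True.
In (~e | ~g | ~q) only ~e is left, so e = False.
In (~b | e | ~n | ~q) only ~n is left, so n = False.
All clauses satisfied.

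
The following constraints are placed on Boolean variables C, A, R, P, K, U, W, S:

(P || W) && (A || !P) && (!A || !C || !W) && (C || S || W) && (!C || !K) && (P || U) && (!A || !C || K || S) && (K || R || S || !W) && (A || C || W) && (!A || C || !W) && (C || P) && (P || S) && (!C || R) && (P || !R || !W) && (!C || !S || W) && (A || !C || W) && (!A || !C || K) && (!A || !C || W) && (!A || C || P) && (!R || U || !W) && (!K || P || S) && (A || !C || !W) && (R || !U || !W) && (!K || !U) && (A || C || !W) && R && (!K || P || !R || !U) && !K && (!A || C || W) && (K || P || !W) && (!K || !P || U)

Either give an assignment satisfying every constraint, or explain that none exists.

The formula is unsatisfiable.

Case W = True:
  (R) forces R = True.
  (P || !R || !W) forces P = True.
  (A || !P) forces A = True.
  (!A || !C || !W) forces C = False.
  Clause (!A || C || !W) is falsified — contradiction.
Case W = False:
  (P || W) forces P = True.
  (A || !P) forces A = True.
  (!A || !C || W) forces C = False.
  Clause (!A || C || W) is falsified — contradiction.
Both cases fail, so the formula is unsatisfiable.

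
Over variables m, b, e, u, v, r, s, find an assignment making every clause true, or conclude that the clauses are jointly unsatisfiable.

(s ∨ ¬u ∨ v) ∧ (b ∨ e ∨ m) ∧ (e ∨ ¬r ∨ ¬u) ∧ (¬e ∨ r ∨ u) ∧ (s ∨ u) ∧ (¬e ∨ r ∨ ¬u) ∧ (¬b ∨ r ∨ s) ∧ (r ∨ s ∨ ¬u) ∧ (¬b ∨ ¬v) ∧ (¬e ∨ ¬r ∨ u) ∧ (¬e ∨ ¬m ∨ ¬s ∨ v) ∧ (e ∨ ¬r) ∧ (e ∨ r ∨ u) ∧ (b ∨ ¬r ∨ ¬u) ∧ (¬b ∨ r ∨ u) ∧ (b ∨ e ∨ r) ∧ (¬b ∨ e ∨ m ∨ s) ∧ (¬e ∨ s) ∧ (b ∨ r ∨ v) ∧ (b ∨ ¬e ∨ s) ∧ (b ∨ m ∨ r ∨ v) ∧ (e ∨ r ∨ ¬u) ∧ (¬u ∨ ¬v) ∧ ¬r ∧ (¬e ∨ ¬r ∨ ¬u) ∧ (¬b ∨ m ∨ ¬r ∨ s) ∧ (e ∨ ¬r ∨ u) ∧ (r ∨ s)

Case e = True:
  (¬e ∨ s) forces s = True.
  (¬r) forces r = False.
  (¬e ∨ r ∨ u) forces u = True.
  Clause (¬e ∨ r ∨ ¬u) is falsified — contradiction.
Case e = False:
  (e ∨ ¬r) forces r = False.
  (e ∨ r ∨ u) forces u = True.
  Clause (e ∨ r ∨ ¬u) is falsified — contradiction.
Both cases fail, so the formula is unsatisfiable.

Unsatisfiable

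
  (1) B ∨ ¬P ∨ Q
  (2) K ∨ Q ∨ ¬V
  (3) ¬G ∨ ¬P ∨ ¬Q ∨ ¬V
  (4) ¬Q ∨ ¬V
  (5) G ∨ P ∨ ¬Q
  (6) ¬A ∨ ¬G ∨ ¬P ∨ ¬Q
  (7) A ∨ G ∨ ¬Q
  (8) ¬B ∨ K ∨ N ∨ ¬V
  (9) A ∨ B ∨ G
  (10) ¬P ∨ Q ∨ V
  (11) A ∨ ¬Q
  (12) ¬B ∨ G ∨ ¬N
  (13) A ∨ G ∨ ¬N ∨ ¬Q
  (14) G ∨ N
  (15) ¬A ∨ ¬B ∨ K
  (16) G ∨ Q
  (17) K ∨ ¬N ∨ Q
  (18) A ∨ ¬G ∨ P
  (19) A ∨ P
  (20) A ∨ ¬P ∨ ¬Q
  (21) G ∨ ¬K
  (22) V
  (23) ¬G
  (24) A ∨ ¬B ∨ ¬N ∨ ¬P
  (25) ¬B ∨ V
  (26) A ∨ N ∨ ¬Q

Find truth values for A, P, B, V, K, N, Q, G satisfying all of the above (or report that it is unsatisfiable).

Case Q = True:
  (¬Q ∨ ¬V) forces V = False.
  Clause (V) is falsified — contradiction.
Case Q = False:
  (G ∨ Q) forces G = True.
  Clause (¬G) is falsified — contradiction.
Both cases fail, so the formula is unsatisfiable.

No satisfying assignment exists.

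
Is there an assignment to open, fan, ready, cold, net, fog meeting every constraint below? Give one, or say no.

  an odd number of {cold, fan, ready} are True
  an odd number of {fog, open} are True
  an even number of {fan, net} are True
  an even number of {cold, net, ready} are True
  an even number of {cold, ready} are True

Unsatisfiable — no assignment works.

Adding constraints 1, 3, 4 mod 2: every variable appears an even number of times on the left, so the left side is 0.
But the right sides sum to 1 (mod 2). 0 ≠ 1 — the system is inconsistent.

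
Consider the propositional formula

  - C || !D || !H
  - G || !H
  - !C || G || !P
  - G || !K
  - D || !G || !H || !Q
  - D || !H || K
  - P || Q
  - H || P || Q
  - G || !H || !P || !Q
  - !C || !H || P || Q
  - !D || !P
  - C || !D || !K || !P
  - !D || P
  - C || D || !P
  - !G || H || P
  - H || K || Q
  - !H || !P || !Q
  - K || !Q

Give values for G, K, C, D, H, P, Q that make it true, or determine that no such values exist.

Set G = True.
Try K = False:
  (K || !Q) forces Q = False.
  (P || Q) forces P = True.
  (!D || !P) forces D = False.
  (D || !H || K) forces H = False.
  clause (H || K || Q) is falsified — backtrack.
So K = True.
Set C = True.
Set D = False.
Set H = False.
  then (!G || H || P) forces P = True.
Set Q = False.
All clauses satisfied.

G = True, K = True, C = True, D = False, H = False, P = True, Q = False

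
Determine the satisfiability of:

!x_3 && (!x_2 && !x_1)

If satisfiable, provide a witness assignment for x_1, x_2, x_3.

x_1 = False, x_2 = False, x_3 = False

  !x_3 = True
  !x_2 && !x_1 = True
    !x_2 = True
    !x_1 = True
Both conjuncts True, so the formula holds.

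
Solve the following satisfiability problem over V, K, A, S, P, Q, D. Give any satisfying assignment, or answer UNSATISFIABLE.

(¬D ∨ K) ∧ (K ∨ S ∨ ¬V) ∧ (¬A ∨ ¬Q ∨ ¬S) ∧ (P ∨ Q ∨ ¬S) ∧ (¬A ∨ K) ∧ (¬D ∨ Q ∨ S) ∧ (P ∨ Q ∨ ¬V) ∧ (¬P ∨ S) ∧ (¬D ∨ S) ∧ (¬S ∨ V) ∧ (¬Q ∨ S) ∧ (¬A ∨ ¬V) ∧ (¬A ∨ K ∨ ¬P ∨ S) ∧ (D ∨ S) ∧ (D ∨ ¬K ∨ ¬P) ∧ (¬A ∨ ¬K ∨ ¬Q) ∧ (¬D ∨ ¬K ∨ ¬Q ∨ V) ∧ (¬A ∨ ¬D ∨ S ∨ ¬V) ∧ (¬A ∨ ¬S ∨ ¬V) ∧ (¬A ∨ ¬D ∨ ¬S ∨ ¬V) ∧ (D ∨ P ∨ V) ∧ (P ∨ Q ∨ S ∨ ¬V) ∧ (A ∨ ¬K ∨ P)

V = True, K = False, A = False, S = True, P = True, Q = True, D = False

Try V = False:
  (¬S ∨ V) forces S = False.
  (¬P ∨ S) forces P = False.
  (¬D ∨ S) forces D = False.
  clause (D ∨ S) is falsified — backtrack.
So V = True.
  then (¬A ∨ ¬V) forces A = False.
Set K = False.
  then (¬D ∨ K) forces D = False.
  then (K ∨ S ∨ ¬V) forces S = True.
Set P = True.
Set Q = True.
All clauses satisfied.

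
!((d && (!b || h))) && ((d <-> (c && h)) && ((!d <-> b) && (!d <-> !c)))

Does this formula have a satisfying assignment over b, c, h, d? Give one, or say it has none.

b=T, c=F, h=F, d=F

  !((d && (!b || h))) = True
    d && (!b || h) = False
      !b || h = False
        !b = False
  (d <-> (c && h)) && ((!d <-> b) && (!d <-> !c)) = True
    d <-> (c && h) = True
      c && h = False
    (!d <-> b) && (!d <-> !c) = True
      !d <-> b = True
        !d = True
      !d <-> !c = True
        !d = True
        !c = True
Both conjuncts True, so the formula holds.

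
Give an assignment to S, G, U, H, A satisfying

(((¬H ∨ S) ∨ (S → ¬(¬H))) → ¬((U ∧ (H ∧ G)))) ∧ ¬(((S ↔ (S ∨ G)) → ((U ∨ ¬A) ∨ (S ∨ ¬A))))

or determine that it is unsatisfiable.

S: False; G: False; U: False; H: False; A: True

  ((¬H ∨ S) ∨ (S → ¬(¬H))) → ¬((U ∧ (H ∧ G))) = True
    (¬H ∨ S) ∨ (S → ¬(¬H)) = True
      ¬H ∨ S = True
        ¬H = True
      S → ¬(¬H) = True
        ¬(¬H) = False
          ¬H = True
    ¬((U ∧ (H ∧ G))) = True
      U ∧ (H ∧ G) = False
        H ∧ G = False
  ¬(((S ↔ (S ∨ G)) → ((U ∨ ¬A) ∨ (S ∨ ¬A)))) = True
    (S ↔ (S ∨ G)) → ((U ∨ ¬A) ∨ (S ∨ ¬A)) = False
      S ↔ (S ∨ G) = True
        S ∨ G = False
      (U ∨ ¬A) ∨ (S ∨ ¬A) = False
        U ∨ ¬A = False
          ¬A = False
        S ∨ ¬A = False
          ¬A = False
Both conjuncts True, so the formula holds.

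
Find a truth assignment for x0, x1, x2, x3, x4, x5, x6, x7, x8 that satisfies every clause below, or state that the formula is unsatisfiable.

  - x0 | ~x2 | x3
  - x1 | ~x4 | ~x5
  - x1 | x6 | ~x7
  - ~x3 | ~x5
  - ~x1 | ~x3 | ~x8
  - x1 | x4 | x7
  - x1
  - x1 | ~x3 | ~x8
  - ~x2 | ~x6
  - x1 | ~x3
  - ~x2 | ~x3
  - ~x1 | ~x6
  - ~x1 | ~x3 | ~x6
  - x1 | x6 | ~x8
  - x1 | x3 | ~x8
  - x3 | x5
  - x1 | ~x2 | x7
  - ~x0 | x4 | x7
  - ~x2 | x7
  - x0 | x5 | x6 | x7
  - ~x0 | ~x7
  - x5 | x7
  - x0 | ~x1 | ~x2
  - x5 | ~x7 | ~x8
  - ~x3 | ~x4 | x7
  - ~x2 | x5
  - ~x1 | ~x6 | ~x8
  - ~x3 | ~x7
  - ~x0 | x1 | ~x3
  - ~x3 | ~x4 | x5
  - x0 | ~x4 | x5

x0=F, x1=T, x2=F, x3=F, x4=F, x5=T, x6=F, x7=F, x8=T

Unit clause (x1) forces x1 = True.
In (~x1 | ~x6) only ~x6 is left, so x6 = False.
Set x0 = False.
  then (x0 | ~x1 | ~x2) forces x2 = False.
Try x3 = True:
  (~x3 | ~x5) forces x5 = False.
  (~x1 | ~x3 | ~x8) forces x8 = False.
  (x0 | x5 | x6 | x7) forces x7 = True.
  clause (~x3 | ~x7) is falsified — backtrack.
So x3 = False.
  then (x3 | x5) forces x5 = True.
Set x4 = False.
Set x7 = False.
Set x8 = True.
All clauses satisfied.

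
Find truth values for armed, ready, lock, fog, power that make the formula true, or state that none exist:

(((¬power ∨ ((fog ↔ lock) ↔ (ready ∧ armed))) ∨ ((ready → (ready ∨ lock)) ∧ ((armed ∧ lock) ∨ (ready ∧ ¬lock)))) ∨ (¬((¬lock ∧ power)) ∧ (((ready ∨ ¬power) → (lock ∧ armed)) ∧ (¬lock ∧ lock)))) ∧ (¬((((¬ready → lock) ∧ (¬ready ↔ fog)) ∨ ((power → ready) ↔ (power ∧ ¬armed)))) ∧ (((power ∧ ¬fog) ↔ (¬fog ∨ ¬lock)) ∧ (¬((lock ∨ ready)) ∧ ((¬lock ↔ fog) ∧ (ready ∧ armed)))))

The formula is unsatisfiable.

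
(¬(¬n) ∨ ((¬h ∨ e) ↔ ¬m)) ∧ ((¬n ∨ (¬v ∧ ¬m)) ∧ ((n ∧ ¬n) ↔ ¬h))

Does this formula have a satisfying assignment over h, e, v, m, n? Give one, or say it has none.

h=T, e=F, v=F, m=T, n=F

  ¬(¬n) ∨ ((¬h ∨ e) ↔ ¬m) = True
    ¬(¬n) = False
      ¬n = True
    (¬h ∨ e) ↔ ¬m = True
      ¬h ∨ e = False
        ¬h = False
      ¬m = False
  (¬n ∨ (¬v ∧ ¬m)) ∧ ((n ∧ ¬n) ↔ ¬h) = True
    ¬n ∨ (¬v ∧ ¬m) = True
      ¬n = True
      ¬v ∧ ¬m = False
        ¬v = True
        ¬m = False
    (n ∧ ¬n) ↔ ¬h = True
      n ∧ ¬n = False
        ¬n = True
      ¬h = False
Both conjuncts True, so the formula holds.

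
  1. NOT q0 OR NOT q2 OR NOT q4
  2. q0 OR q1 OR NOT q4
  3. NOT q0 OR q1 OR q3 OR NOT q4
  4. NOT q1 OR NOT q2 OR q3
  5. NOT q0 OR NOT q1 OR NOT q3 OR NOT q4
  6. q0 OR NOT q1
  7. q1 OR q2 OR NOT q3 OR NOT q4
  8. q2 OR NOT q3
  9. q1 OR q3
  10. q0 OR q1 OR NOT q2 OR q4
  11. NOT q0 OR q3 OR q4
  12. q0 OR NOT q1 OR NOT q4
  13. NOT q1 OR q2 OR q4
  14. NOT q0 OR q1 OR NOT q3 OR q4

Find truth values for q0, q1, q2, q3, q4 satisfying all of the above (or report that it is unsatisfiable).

q0 = True, q1 = True, q2 = True, q3 = True, q4 = False

Try q0 = False:
  (q0 OR NOT q1) forces q1 = False.
  (q0 OR q1 OR NOT q4) forces q4 = False.
  (q1 OR q3) forces q3 = True.
  (q2 OR NOT q3) forces q2 = True.
  clause (q0 OR q1 OR NOT q2 OR q4) is falsified — backtrack.
So q0 = True.
Try q1 = False:
  (q1 OR q3) forces q3 = True.
  (q2 OR NOT q3) forces q2 = True.
  (NOT q0 OR NOT q2 OR NOT q4) forces q4 = False.
  clause (NOT q0 OR q1 OR NOT q3 OR q4) is falsified — backtrack.
So q1 = True.
Set q2 = True.
  then (NOT q0 OR NOT q2 OR NOT q4) forces q4 = False.
  then (NOT q1 OR NOT q2 OR q3) forces q3 = True.
All clauses satisfied.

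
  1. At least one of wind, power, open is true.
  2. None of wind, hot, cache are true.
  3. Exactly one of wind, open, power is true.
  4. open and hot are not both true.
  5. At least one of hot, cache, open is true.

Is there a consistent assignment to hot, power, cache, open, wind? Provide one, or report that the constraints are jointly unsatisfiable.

hot = False; power = False; cache = False; open = True; wind = False

  (1) {wind, power, open}: 1 true — at least one ✓
  (2) {wind, hot, cache}: 0 true — none ✓
  (3) {wind, open, power}: 1 true — exactly one ✓
  (4) open=T, hot=F — not both ✓
  (5) {hot, cache, open}: 1 true — at least one ✓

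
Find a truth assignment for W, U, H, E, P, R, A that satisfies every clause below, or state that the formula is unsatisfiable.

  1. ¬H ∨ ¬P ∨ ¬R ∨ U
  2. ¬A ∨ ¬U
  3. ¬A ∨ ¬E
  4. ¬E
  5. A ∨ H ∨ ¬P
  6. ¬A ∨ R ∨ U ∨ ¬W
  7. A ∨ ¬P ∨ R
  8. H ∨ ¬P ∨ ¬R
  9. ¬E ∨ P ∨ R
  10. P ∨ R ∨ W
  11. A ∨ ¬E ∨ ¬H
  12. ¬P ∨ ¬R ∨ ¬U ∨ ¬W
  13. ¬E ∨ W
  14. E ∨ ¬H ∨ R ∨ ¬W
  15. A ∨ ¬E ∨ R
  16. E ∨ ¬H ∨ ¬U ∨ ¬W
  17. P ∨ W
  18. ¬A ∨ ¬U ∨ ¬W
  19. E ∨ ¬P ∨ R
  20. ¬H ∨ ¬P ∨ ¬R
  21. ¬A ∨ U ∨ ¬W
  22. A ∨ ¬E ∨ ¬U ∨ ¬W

Unit clause (¬E) forces E = False.
Try W = False:
  (P ∨ W) forces P = True.
  (E ∨ ¬P ∨ R) forces R = True.
  (H ∨ ¬P ∨ ¬R) forces H = True.
  clause (¬H ∨ ¬P ∨ ¬R) is falsified — backtrack.
So W = True.
Set U = False.
  then (¬A ∨ U ∨ ¬W) forces A = False.
Set H = True.
  then (E ∨ ¬H ∨ R ∨ ¬W) forces R = True.
  then (¬H ∨ ¬P ∨ ¬R) forces P = False.
All clauses satisfied.

W=T, U=F, H=T, E=F, P=F, R=T, A=F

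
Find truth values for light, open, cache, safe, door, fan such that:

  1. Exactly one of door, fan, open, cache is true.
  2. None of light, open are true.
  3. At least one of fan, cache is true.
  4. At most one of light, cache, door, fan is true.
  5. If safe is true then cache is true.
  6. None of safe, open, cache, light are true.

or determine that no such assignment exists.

light=F, open=F, cache=F, safe=F, door=F, fan=T

  (1) {door, fan, open, cache}: 1 true — exactly one ✓
  (2) {light, open}: 0 true — none ✓
  (3) {fan, cache}: 1 true — at least one ✓
  (4) {light, cache, door, fan}: 1 true — at most one ✓
  (5) safe=F ⇒ cache: vacuous ✓
  (6) {safe, open, cache, light}: 0 true — none ✓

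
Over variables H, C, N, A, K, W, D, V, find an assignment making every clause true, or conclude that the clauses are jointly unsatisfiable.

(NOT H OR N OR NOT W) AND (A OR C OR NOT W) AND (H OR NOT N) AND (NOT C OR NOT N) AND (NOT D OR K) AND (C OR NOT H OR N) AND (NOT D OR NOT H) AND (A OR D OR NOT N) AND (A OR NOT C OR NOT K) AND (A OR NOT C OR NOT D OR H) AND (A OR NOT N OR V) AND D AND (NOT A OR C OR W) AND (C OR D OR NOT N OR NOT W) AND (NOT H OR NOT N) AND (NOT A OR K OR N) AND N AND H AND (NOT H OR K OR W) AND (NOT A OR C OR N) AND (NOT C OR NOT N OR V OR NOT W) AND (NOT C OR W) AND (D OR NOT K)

The formula is unsatisfiable.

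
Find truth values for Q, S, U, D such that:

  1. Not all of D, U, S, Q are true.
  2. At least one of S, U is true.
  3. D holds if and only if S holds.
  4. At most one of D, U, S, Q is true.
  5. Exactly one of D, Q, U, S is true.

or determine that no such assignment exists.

Q: False, S: False, U: True, D: False

  (1) {D, U, S, Q}: 1/4 true — not all ✓
  (2) {S, U}: 1 true — at least one ✓
  (3) D=F, S=F — same ✓
  (4) {D, U, S, Q}: 1 true — at most one ✓
  (5) {D, Q, U, S}: 1 true — exactly one ✓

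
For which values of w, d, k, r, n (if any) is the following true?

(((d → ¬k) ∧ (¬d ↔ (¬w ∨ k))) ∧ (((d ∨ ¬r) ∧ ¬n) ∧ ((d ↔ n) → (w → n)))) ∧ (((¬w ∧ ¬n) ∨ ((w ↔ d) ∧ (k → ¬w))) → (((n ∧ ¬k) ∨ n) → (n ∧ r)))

w: False, d: False, k: False, r: False, n: False

  ((d → ¬k) ∧ (¬d ↔ (¬w ∨ k))) ∧ (((d ∨ ¬r) ∧ ¬n) ∧ ((d ↔ n) → (w → n))) = True
    (d → ¬k) ∧ (¬d ↔ (¬w ∨ k)) = True
      d → ¬k = True
        ¬k = True
      ¬d ↔ (¬w ∨ k) = True
        ¬d = True
        ¬w ∨ k = True
          ¬w = True
    ((d ∨ ¬r) ∧ ¬n) ∧ ((d ↔ n) → (w → n)) = True
      (d ∨ ¬r) ∧ ¬n = True
        d ∨ ¬r = True
          ¬r = True
        ¬n = True
      (d ↔ n) → (w → n) = True
        d ↔ n = True
        w → n = True
  ((¬w ∧ ¬n) ∨ ((w ↔ d) ∧ (k → ¬w))) → (((n ∧ ¬k) ∨ n) → (n ∧ r)) = True
    (¬w ∧ ¬n) ∨ ((w ↔ d) ∧ (k → ¬w)) = True
      ¬w ∧ ¬n = True
        ¬w = True
        ¬n = True
      (w ↔ d) ∧ (k → ¬w) = True
        w ↔ d = True
        k → ¬w = True
          ¬w = True
    ((n ∧ ¬k) ∨ n) → (n ∧ r) = True
      (n ∧ ¬k) ∨ n = False
        n ∧ ¬k = False
          ¬k = True
      n ∧ r = False
Both conjuncts True, so the formula holds.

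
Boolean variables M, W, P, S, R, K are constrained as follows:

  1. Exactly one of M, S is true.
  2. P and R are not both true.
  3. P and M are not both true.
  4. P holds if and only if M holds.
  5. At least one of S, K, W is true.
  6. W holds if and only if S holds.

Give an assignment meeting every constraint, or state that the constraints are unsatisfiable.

M = False, W = True, P = False, S = True, R = True, K = True

  (1) {M, S}: 1 true — exactly one ✓
  (2) P=F, R=T — not both ✓
  (3) P=F, M=F — not both ✓
  (4) P=F, M=F — same ✓
  (5) {S, K, W}: 3 true — at least one ✓
  (6) W=T, S=T — same ✓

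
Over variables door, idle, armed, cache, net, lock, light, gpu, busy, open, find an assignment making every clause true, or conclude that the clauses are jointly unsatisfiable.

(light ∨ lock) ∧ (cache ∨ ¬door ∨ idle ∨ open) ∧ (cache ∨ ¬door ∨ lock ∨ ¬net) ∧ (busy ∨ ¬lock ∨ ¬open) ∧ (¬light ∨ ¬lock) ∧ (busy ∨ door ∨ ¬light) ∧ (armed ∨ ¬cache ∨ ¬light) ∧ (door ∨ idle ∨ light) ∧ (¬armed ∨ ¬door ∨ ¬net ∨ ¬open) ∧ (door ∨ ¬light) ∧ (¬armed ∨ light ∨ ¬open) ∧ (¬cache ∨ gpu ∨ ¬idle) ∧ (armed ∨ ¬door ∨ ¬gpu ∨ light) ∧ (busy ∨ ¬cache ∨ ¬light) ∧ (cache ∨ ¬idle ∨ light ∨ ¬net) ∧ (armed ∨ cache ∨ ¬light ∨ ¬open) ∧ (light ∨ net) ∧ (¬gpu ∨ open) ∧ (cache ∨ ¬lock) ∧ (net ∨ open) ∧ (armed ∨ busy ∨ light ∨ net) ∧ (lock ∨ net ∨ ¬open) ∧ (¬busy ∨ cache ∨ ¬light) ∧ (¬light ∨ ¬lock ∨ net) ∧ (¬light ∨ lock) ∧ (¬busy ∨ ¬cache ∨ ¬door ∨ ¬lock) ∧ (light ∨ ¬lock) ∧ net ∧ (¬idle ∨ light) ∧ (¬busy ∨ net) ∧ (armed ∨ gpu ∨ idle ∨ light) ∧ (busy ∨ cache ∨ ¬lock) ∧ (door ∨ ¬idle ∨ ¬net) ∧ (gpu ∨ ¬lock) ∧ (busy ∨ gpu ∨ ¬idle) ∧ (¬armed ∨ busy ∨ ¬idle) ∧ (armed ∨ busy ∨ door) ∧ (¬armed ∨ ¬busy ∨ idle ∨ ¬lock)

Case lock = True:
  (¬light ∨ ¬lock) forces light = False.
  Clause (light ∨ ¬lock) is falsified — contradiction.
Case lock = False:
  (light ∨ lock) forces light = True.
  Clause (¬light ∨ lock) is falsified — contradiction.
Both cases fail, so the formula is unsatisfiable.

The formula is unsatisfiable.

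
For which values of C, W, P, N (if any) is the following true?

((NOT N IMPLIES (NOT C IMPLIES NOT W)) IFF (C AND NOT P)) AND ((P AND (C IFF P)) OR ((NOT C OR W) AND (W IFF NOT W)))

The formula is unsatisfiable.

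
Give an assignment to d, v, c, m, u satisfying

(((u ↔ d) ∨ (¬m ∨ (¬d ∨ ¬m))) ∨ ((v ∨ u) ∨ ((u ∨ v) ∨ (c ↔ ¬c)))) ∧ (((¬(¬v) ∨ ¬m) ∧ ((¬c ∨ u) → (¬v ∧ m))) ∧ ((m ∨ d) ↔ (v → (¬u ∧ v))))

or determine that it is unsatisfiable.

d = False, v = True, c = True, m = True, u = False

  ((u ↔ d) ∨ (¬m ∨ (¬d ∨ ¬m))) ∨ ((v ∨ u) ∨ ((u ∨ v) ∨ (c ↔ ¬c))) = True
    (u ↔ d) ∨ (¬m ∨ (¬d ∨ ¬m)) = True
      u ↔ d = True
      ¬m ∨ (¬d ∨ ¬m) = True
        ¬m = False
        ¬d ∨ ¬m = True
          ¬d = True
          ¬m = False
    (v ∨ u) ∨ ((u ∨ v) ∨ (c ↔ ¬c)) = True
      v ∨ u = True
      (u ∨ v) ∨ (c ↔ ¬c) = True
        u ∨ v = True
        c ↔ ¬c = False
          ¬c = False
  ((¬(¬v) ∨ ¬m) ∧ ((¬c ∨ u) → (¬v ∧ m))) ∧ ((m ∨ d) ↔ (v → (¬u ∧ v))) = True
    (¬(¬v) ∨ ¬m) ∧ ((¬c ∨ u) → (¬v ∧ m)) = True
      ¬(¬v) ∨ ¬m = True
        ¬(¬v) = True
          ¬v = False
        ¬m = False
      (¬c ∨ u) → (¬v ∧ m) = True
        ¬c ∨ u = False
          ¬c = False
        ¬v ∧ m = False
          ¬v = False
    (m ∨ d) ↔ (v → (¬u ∧ v)) = True
      m ∨ d = True
      v → (¬u ∧ v) = True
        ¬u ∧ v = True
          ¬u = True
Both conjuncts True, so the formula holds.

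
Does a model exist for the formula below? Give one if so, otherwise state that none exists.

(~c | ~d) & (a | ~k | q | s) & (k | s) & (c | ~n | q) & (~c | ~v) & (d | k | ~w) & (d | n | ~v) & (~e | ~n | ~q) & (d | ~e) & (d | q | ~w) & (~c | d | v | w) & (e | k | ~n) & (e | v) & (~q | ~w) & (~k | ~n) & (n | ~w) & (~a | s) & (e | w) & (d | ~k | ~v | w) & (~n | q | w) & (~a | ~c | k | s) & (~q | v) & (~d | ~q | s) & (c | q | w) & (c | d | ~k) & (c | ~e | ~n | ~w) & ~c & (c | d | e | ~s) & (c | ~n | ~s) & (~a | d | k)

a=T, w=F, n=F, c=F, d=T, e=T, q=T, k=T, v=T, s=T

Unit clause (~c) forces c = False.
Set a = True.
  then (~a | s) forces s = True.
  then (c | ~n | ~s) forces n = False.
  then (n | ~w) forces w = False.
  then (e | w) forces e = True.
  then (c | q | w) forces q = True.
  then (d | ~e) forces d = True.
  then (~q | v) forces v = True.
Set k = True.
All clauses satisfied.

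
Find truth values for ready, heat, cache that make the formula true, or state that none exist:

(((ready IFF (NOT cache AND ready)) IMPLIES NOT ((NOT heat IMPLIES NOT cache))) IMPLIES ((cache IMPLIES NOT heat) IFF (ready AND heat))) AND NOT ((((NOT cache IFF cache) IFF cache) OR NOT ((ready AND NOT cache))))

The conjunct NOT ((((NOT cache IFF cache) IFF cache) OR NOT ((ready AND NOT cache)))) is unsatisfiable on its own:
  ready=F, cache=F: evaluates to False.
  ready=F, cache=T: evaluates to False.
  ready=T, cache=F: evaluates to False.
  ready=T, cache=T: evaluates to False.
So the whole conjunction is unsatisfiable.

No satisfying assignment exists.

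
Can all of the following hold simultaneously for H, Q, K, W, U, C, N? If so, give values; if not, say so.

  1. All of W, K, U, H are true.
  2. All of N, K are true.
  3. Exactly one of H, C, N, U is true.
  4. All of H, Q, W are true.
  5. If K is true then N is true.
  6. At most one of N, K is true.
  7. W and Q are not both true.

UNSATISFIABLE

Case Q = True:
  (1) forces W = True.
  Constraint (7) is violated (W=T, Q=T) — contradiction.
Case Q = False:
  Constraint (4) is violated (Q=F) — contradiction.
Both cases fail — unsatisfiable.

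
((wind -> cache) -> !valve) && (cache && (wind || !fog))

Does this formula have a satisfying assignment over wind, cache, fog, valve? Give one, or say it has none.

wind=T; cache=T; fog=T; valve=F

  (wind -> cache) -> !valve = True
    wind -> cache = True
    !valve = True
  cache && (wind || !fog) = True
    wind || !fog = True
      !fog = False
Both conjuncts True, so the formula holds.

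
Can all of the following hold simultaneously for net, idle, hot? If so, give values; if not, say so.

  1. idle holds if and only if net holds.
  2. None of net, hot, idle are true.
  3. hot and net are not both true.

net = False; idle = False; hot = False

  (1) idle=F, net=F — same ✓
  (2) {net, hot, idle}: 0 true — none ✓
  (3) hot=F, net=F — not both ✓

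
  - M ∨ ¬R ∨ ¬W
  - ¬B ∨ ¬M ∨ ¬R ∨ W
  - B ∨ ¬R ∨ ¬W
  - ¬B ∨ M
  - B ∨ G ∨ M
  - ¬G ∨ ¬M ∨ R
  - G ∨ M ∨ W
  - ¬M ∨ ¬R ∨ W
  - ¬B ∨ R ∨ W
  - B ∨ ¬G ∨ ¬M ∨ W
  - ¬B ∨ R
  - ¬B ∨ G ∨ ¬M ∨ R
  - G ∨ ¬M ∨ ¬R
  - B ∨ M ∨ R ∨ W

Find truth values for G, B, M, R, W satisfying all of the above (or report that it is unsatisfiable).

G: False; B: False; M: True; R: False; W: True

Set G = False.
Set B = False.
  then (B ∨ G ∨ M) forces M = True.
  then (G ∨ ¬M ∨ ¬R) forces R = False.
Set W = True.
All clauses satisfied.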